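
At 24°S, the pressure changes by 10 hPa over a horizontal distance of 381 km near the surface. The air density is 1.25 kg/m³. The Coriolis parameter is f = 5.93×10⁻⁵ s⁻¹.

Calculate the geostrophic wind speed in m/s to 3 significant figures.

35.4 m/s

Pressure gradient: |∂P/∂n| = 1000 Pa / 381000 m = 2.62×10⁻³ Pa/m
Geostrophic balance (pressure-gradient force = Coriolis force):
V_g = (1/(fρ)) |∂P/∂n| = 2.62×10⁻³ / (5.93×10⁻⁵ × 1.25) = 35.4 m/s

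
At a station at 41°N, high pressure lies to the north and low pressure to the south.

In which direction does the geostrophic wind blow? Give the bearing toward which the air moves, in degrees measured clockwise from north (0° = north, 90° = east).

The pressure-gradient force points toward the south (bearing 180°).
Geostrophic balance: in the Northern Hemisphere the Coriolis force deflects motion to the right, so the geostrophic wind blows 90° to the right of the pressure-gradient force (low pressure on the left).
Rotating 180° by 90° clockwise gives 270° — the wind blows toward the west.

270°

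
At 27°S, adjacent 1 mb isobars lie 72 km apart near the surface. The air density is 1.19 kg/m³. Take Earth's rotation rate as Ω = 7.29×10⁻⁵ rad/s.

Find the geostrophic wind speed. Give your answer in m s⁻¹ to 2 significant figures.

18 m s⁻¹

Coriolis parameter at 27°S:
f = 2Ω sin φ = 2 × 7.29×10⁻⁵ × sin 27° = 6.62×10⁻⁵ s⁻¹
Pressure gradient: |∂P/∂n| = 100 Pa / 72000 m = 1.39×10⁻³ Pa/m
Geostrophic balance (pressure-gradient force = Coriolis force):
V_g = (1/(fρ)) |∂P/∂n| = 1.39×10⁻³ / (6.62×10⁻⁵ × 1.19) = 17.6 m/s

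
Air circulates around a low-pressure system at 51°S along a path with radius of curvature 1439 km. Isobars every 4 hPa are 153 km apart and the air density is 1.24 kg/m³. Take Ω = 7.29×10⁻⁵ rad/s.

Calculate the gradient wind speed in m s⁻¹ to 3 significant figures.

16.9 m s⁻¹

Coriolis parameter at 51°S:
f = 2Ω sin φ = 2 × 7.29×10⁻⁵ × sin 51° = 1.13×10⁻⁴ s⁻¹
Pressure gradient: |∂P/∂n| = 400 Pa / 153000 m = 2.61×10⁻³ Pa/m
Geostrophic speed: V_g = |∂P/∂n|/(fρ) = 2.61×10⁻³/(1.13×10⁻⁴ × 1.24) = 18.6 m/s
Around a low, centrifugal force acts outward with Coriolis, so pressure-gradient force balances both:
(1/ρ)|∂P/∂n| = fV + V²/R  →  V² + fR·V − fR·V_g = 0
With fR = 1.13×10⁻⁴ × 1439×10³ m = 163 m/s:
V = [−fR + √((fR)² + 4 fR V_g)]/2 = [−163 + √(163² + 4×163×18.6)]/2 = 16.9 m/s
Subgeostrophic (V < V_g = 18.6 m/s), as expected around a low.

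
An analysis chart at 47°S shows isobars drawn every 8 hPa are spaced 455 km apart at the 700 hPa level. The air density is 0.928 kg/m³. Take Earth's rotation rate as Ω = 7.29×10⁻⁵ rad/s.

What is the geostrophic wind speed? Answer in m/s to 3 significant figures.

Coriolis parameter at 47°S:
f = 2Ω sin φ = 2 × 7.29×10⁻⁵ × sin 47° = 1.07×10⁻⁴ s⁻¹
Pressure gradient: |∂P/∂n| = 800 Pa / 455000 m = 1.76×10⁻³ Pa/m
Geostrophic balance (pressure-gradient force = Coriolis force):
V_g = (1/(fρ)) |∂P/∂n| = 1.76×10⁻³ / (1.07×10⁻⁴ × 0.928) = 17.8 m/s

17.8 m/s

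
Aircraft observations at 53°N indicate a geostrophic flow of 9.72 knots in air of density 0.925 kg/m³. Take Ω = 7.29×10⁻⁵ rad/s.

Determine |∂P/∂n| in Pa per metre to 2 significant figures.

Coriolis parameter at 53°N:
f = 2Ω sin φ = 2 × 7.29×10⁻⁵ × sin 53° = 1.16×10⁻⁴ s⁻¹
Wind speed in SI: 9.72 knots = 5.00 m/s
Geostrophic balance rearranged: |∂P/∂n| = f ρ V_g
|∂P/∂n| = 1.16×10⁻⁴ × 0.925 × 5.00 = 5.39×10⁻⁴ Pa/m

5.4×10⁻⁴ Pa/m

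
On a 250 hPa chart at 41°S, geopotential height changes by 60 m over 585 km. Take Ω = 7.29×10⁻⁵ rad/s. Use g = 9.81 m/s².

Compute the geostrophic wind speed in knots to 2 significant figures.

Coriolis parameter at 41°S:
f = 2Ω sin φ = 2 × 7.29×10⁻⁵ × sin 41° = 9.57×10⁻⁵ s⁻¹
Height gradient: |∂Z/∂n| = 60 m / 585000 m = 1.03×10⁻⁴
On a pressure surface, geostrophic balance gives V_g = (g/f)|∂Z/∂n|:
V_g = 9.81 × 1.03×10⁻⁴ / 9.57×10⁻⁵ = 10.5 m/s
Converting: 10.5 m/s × 1.944 = 20 knots

20 knots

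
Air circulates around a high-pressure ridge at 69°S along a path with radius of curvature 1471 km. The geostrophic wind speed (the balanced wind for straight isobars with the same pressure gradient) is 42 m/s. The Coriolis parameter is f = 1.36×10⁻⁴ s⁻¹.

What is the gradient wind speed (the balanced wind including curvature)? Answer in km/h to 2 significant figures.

220 km/h

Around a high, pressure-gradient force acts outward with centrifugal, so Coriolis balances both:
fV = (1/ρ)|∂P/∂n| + V²/R  →  V² − fR·V + fR·V_g = 0
With fR = 1.36×10⁻⁴ × 1471×10³ m = 200 m/s:
V = [fR − √((fR)² − 4 fR V_g)]/2 = [200 − √(200² − 4×200×42)]/2 = 60 m/s
Supergeostrophic (V > V_g = 42 m/s), as expected around a high.
Converting: 60 m/s × 3.6 = 220 km/h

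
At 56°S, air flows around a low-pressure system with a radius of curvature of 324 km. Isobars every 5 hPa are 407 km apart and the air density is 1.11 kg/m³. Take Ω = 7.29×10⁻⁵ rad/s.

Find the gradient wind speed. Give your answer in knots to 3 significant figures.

14.9 knots

Coriolis parameter at 56°S:
f = 2Ω sin φ = 2 × 7.29×10⁻⁵ × sin 56° = 1.21×10⁻⁴ s⁻¹
Pressure gradient: |∂P/∂n| = 500 Pa / 407000 m = 1.23×10⁻³ Pa/m
Geostrophic speed: V_g = |∂P/∂n|/(fρ) = 1.23×10⁻³/(1.21×10⁻⁴ × 1.11) = 9.16 m/s
Around a low, centrifugal force acts outward with Coriolis, so pressure-gradient force balances both:
(1/ρ)|∂P/∂n| = fV + V²/R  →  V² + fR·V − fR·V_g = 0
With fR = 1.21×10⁻⁴ × 324×10³ m = 39.2 m/s:
V = [−fR + √((fR)² + 4 fR V_g)]/2 = [−39.2 + √(39.2² + 4×39.2×9.16)]/2 = 7.66 m/s
Subgeostrophic (V < V_g = 9.16 m/s), as expected around a low.
Converting: 7.66 m/s × 1.944 = 14.9 knots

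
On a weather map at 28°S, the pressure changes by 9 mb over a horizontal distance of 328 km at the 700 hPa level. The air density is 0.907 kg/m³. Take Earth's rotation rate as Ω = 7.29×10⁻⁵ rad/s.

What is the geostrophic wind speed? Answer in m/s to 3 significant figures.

Coriolis parameter at 28°S:
f = 2Ω sin φ = 2 × 7.29×10⁻⁵ × sin 28° = 6.84×10⁻⁵ s⁻¹
Pressure gradient: |∂P/∂n| = 900 Pa / 328000 m = 2.74×10⁻³ Pa/m
Geostrophic balance (pressure-gradient force = Coriolis force):
V_g = (1/(fρ)) |∂P/∂n| = 2.74×10⁻³ / (6.84×10⁻⁵ × 0.907) = 44.2 m/s

44.2 m/s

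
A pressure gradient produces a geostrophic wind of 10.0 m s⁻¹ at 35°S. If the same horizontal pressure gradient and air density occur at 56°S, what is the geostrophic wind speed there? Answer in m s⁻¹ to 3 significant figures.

With the same pressure gradient and density, V_g ∝ 1/f ∝ 1/sin φ.
V₂ = V₁ · sin φ₁ / sin φ₂ = 10.0 × sin 35° / sin 56°
V₂ = 10.0 × 0.5736/0.8290 = 6.92 m s⁻¹

6.92 m s⁻¹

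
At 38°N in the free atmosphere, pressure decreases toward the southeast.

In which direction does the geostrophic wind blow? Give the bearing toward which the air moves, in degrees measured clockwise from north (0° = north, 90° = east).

The pressure-gradient force points toward the southeast (bearing 135°).
Geostrophic balance: in the Northern Hemisphere the Coriolis force deflects motion to the right, so the geostrophic wind blows 90° to the right of the pressure-gradient force (low pressure on the left).
Rotating 135° by 90° clockwise gives 225° — the wind blows toward the southwest.

225°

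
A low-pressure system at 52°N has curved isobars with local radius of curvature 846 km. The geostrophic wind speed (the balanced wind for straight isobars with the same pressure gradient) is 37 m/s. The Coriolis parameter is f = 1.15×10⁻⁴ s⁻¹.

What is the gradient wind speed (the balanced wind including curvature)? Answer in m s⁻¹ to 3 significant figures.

Around a low, centrifugal force acts outward with Coriolis, so pressure-gradient force balances both:
(1/ρ)|∂P/∂n| = fV + V²/R  →  V² + fR·V − fR·V_g = 0
With fR = 1.15×10⁻⁴ × 846×10³ m = 97.3 m/s:
V = [−fR + √((fR)² + 4 fR V_g)]/2 = [−97.3 + √(97.3² + 4×97.3×37)]/2 = 28.6 m/s
Subgeostrophic (V < V_g = 37 m/s), as expected around a low.

28.6 m s⁻¹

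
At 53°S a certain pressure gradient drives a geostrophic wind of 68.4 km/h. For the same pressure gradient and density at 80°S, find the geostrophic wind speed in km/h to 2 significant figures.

55 km/h

With the same pressure gradient and density, V_g ∝ 1/f ∝ 1/sin φ.
V₂ = V₁ · sin φ₁ / sin φ₂ = 68.4 × sin 53° / sin 80°
V₂ = 68.4 × 0.7986/0.9848 = 55 km/h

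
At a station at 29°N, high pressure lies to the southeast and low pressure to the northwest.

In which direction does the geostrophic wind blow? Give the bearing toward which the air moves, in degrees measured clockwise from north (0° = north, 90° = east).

The pressure-gradient force points toward the northwest (bearing 315°).
Geostrophic balance: in the Northern Hemisphere the Coriolis force deflects motion to the right, so the geostrophic wind blows 90° to the right of the pressure-gradient force (low pressure on the left).
Rotating 315° by 90° clockwise gives 045° — the wind blows toward the northeast.

045°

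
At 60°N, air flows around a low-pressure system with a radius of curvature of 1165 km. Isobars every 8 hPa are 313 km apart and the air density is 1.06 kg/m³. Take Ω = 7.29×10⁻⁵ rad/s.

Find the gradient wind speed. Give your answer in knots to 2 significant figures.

33 knots

Coriolis parameter at 60°N:
f = 2Ω sin φ = 2 × 7.29×10⁻⁵ × sin 60° = 1.26×10⁻⁴ s⁻¹
Pressure gradient: |∂P/∂n| = 800 Pa / 313000 m = 2.56×10⁻³ Pa/m
Geostrophic speed: V_g = |∂P/∂n|/(fρ) = 2.56×10⁻³/(1.26×10⁻⁴ × 1.06) = 19.1 m/s
Around a low, centrifugal force acts outward with Coriolis, so pressure-gradient force balances both:
(1/ρ)|∂P/∂n| = fV + V²/R  →  V² + fR·V − fR·V_g = 0
With fR = 1.26×10⁻⁴ × 1165×10³ m = 147 m/s:
V = [−fR + √((fR)² + 4 fR V_g)]/2 = [−147 + √(147² + 4×147×19.1)]/2 = 17.1 m/s
Subgeostrophic (V < V_g = 19.1 m/s), as expected around a low.
Converting: 17.1 m/s × 1.944 = 33 knots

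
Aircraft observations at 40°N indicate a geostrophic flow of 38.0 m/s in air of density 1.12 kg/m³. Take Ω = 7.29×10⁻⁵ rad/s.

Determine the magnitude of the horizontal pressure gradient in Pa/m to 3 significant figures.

Coriolis parameter at 40°N:
f = 2Ω sin φ = 2 × 7.29×10⁻⁵ × sin 40° = 9.37×10⁻⁵ s⁻¹
Geostrophic balance rearranged: |∂P/∂n| = f ρ V_g
|∂P/∂n| = 9.37×10⁻⁵ × 1.12 × 38.0 = 3.99×10⁻³ Pa/m

3.99×10⁻³ Pa/m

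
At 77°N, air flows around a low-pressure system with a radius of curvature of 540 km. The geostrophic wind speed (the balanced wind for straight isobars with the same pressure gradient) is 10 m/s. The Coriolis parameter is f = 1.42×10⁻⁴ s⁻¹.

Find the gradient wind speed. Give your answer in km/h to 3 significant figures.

32.2 km/h

Around a low, centrifugal force acts outward with Coriolis, so pressure-gradient force balances both:
(1/ρ)|∂P/∂n| = fV + V²/R  →  V² + fR·V − fR·V_g = 0
With fR = 1.42×10⁻⁴ × 540×10³ m = 76.7 m/s:
V = [−fR + √((fR)² + 4 fR V_g)]/2 = [−76.7 + √(76.7² + 4×76.7×10)]/2 = 8.95 m/s
Subgeostrophic (V < V_g = 10 m/s), as expected around a low.
Converting: 8.95 m/s × 3.6 = 32.2 km/h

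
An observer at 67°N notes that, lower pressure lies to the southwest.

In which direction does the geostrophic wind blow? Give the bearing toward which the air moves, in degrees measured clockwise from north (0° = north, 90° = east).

315°

The pressure-gradient force points toward the southwest (bearing 225°).
Geostrophic balance: in the Northern Hemisphere the Coriolis force deflects motion to the right, so the geostrophic wind blows 90° to the right of the pressure-gradient force (low pressure on the left).
Rotating 225° by 90° clockwise gives 315° — the wind blows toward the northwest.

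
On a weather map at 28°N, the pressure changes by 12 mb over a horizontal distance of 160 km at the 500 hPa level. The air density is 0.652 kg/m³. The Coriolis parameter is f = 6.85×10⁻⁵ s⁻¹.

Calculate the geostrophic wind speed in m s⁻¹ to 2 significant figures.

170 m s⁻¹

Pressure gradient: |∂P/∂n| = 1200 Pa / 160000 m = 7.50×10⁻³ Pa/m
Geostrophic balance (pressure-gradient force = Coriolis force):
V_g = (1/(fρ)) |∂P/∂n| = 7.50×10⁻³ / (6.85×10⁻⁵ × 0.652) = 168 m/s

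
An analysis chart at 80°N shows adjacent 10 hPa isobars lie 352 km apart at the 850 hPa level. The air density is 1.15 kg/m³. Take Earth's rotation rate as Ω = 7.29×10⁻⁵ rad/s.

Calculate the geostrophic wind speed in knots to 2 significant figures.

33 knots

Coriolis parameter at 80°N:
f = 2Ω sin φ = 2 × 7.29×10⁻⁵ × sin 80° = 1.44×10⁻⁴ s⁻¹
Pressure gradient: |∂P/∂n| = 1000 Pa / 352000 m = 2.84×10⁻³ Pa/m
Geostrophic balance (pressure-gradient force = Coriolis force):
V_g = (1/(fρ)) |∂P/∂n| = 2.84×10⁻³ / (1.44×10⁻⁴ × 1.15) = 17.2 m/s
Converting: 17.2 m/s × 1.944 = 33 knots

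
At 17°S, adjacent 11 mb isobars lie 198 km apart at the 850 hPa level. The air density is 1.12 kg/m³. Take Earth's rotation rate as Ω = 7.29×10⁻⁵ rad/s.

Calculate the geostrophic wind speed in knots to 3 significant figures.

Coriolis parameter at 17°S:
f = 2Ω sin φ = 2 × 7.29×10⁻⁵ × sin 17° = 4.26×10⁻⁵ s⁻¹
Pressure gradient: |∂P/∂n| = 1100 Pa / 198000 m = 5.56×10⁻³ Pa/m
Geostrophic balance (pressure-gradient force = Coriolis force):
V_g = (1/(fρ)) |∂P/∂n| = 5.56×10⁻³ / (4.26×10⁻⁵ × 1.12) = 116 m/s
Converting: 116 m/s × 1.944 = 226 knots

226 knots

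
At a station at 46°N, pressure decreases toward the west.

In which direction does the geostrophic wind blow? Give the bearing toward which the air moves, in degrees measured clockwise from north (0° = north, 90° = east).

The pressure-gradient force points toward the west (bearing 270°).
Geostrophic balance: in the Northern Hemisphere the Coriolis force deflects motion to the right, so the geostrophic wind blows 90° to the right of the pressure-gradient force (low pressure on the left).
Rotating 270° by 90° clockwise gives 000° — the wind blows toward the north.

000°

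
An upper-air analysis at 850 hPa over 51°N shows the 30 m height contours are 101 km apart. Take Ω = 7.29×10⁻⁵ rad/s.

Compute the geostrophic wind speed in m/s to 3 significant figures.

25.7 m/s

Coriolis parameter at 51°N:
f = 2Ω sin φ = 2 × 7.29×10⁻⁵ × sin 51° = 1.13×10⁻⁴ s⁻¹
Height gradient: |∂Z/∂n| = 30 m / 101000 m = 2.97×10⁻⁴
On a pressure surface, geostrophic balance gives V_g = (g/f)|∂Z/∂n|:
V_g = 9.81 × 2.97×10⁻⁴ / 1.13×10⁻⁴ = 25.7 m/s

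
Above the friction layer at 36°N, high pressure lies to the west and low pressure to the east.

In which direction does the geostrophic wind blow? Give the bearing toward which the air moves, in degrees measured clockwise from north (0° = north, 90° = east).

The pressure-gradient force points toward the east (bearing 090°).
Geostrophic balance: in the Northern Hemisphere the Coriolis force deflects motion to the right, so the geostrophic wind blows 90° to the right of the pressure-gradient force (low pressure on the left).
Rotating 090° by 90° clockwise gives 180° — the wind blows toward the south.

180°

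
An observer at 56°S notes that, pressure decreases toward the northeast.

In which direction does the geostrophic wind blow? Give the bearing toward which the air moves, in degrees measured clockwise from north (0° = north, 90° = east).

The pressure-gradient force points toward the northeast (bearing 045°).
Geostrophic balance: in the Southern Hemisphere the Coriolis force deflects motion to the left, so the geostrophic wind blows 90° to the left of the pressure-gradient force (low pressure on the right).
Rotating 045° by 90° counterclockwise gives 315° — the wind blows toward the northwest.

315°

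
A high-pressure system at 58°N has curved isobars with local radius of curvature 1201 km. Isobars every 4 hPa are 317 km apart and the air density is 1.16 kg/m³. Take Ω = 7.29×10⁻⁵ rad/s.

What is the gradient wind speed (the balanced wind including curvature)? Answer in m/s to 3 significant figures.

Coriolis parameter at 58°N:
f = 2Ω sin φ = 2 × 7.29×10⁻⁵ × sin 58° = 1.24×10⁻⁴ s⁻¹
Pressure gradient: |∂P/∂n| = 400 Pa / 317000 m = 1.26×10⁻³ Pa/m
Geostrophic speed: V_g = |∂P/∂n|/(fρ) = 1.26×10⁻³/(1.24×10⁻⁴ × 1.16) = 8.80 m/s
Around a high, pressure-gradient force acts outward with centrifugal, so Coriolis balances both:
fV = (1/ρ)|∂P/∂n| + V²/R  →  V² − fR·V + fR·V_g = 0
With fR = 1.24×10⁻⁴ × 1201×10³ m = 148 m/s:
V = [fR − √((fR)² − 4 fR V_g)]/2 = [148 − √(148² − 4×148×8.8)]/2 = 9.39 m/s
Supergeostrophic (V > V_g = 8.8 m/s), as expected around a high.

9.39 m/s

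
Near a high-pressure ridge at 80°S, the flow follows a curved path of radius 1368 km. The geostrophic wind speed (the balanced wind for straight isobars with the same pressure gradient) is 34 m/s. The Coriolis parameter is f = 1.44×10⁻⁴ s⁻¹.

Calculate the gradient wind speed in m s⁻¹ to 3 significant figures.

Around a high, pressure-gradient force acts outward with centrifugal, so Coriolis balances both:
fV = (1/ρ)|∂P/∂n| + V²/R  →  V² − fR·V + fR·V_g = 0
With fR = 1.44×10⁻⁴ × 1368×10³ m = 197 m/s:
V = [fR − √((fR)² − 4 fR V_g)]/2 = [197 − √(197² − 4×197×34)]/2 = 43.7 m/s
Supergeostrophic (V > V_g = 34 m/s), as expected around a high.

43.7 m s⁻¹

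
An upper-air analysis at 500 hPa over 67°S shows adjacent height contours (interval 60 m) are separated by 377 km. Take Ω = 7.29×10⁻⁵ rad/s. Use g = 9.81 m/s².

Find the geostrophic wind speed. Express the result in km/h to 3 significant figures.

Coriolis parameter at 67°S:
f = 2Ω sin φ = 2 × 7.29×10⁻⁵ × sin 67° = 1.34×10⁻⁴ s⁻¹
Height gradient: |∂Z/∂n| = 60 m / 377000 m = 1.59×10⁻⁴
On a pressure surface, geostrophic balance gives V_g = (g/f)|∂Z/∂n|:
V_g = 9.81 × 1.59×10⁻⁴ / 1.34×10⁻⁴ = 11.6 m/s
Converting: 11.6 m/s × 3.6 = 41.9 km/h

41.9 km/h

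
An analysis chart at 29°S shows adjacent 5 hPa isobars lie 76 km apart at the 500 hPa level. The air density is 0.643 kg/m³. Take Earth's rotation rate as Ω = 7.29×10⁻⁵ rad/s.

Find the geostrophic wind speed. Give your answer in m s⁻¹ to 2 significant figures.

140 m s⁻¹

Coriolis parameter at 29°S:
f = 2Ω sin φ = 2 × 7.29×10⁻⁵ × sin 29° = 7.07×10⁻⁵ s⁻¹
Pressure gradient: |∂P/∂n| = 500 Pa / 76000 m = 6.58×10⁻³ Pa/m
Geostrophic balance (pressure-gradient force = Coriolis force):
V_g = (1/(fρ)) |∂P/∂n| = 6.58×10⁻³ / (7.07×10⁻⁵ × 0.643) = 145 m/s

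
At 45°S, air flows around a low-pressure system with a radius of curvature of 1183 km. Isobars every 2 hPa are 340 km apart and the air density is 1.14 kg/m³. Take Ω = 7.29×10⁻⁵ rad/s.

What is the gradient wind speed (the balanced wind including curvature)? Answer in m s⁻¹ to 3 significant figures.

4.81 m s⁻¹

Coriolis parameter at 45°S:
f = 2Ω sin φ = 2 × 7.29×10⁻⁵ × sin 45° = 1.03×10⁻⁴ s⁻¹
Pressure gradient: |∂P/∂n| = 200 Pa / 340000 m = 5.88×10⁻⁴ Pa/m
Geostrophic speed: V_g = |∂P/∂n|/(fρ) = 5.88×10⁻⁴/(1.03×10⁻⁴ × 1.14) = 5.00 m/s
Around a low, centrifugal force acts outward with Coriolis, so pressure-gradient force balances both:
(1/ρ)|∂P/∂n| = fV + V²/R  →  V² + fR·V − fR·V_g = 0
With fR = 1.03×10⁻⁴ × 1183×10³ m = 122 m/s:
V = [−fR + √((fR)² + 4 fR V_g)]/2 = [−122 + √(122² + 4×122×5)]/2 = 4.81 m/s
Subgeostrophic (V < V_g = 5 m/s), as expected around a low.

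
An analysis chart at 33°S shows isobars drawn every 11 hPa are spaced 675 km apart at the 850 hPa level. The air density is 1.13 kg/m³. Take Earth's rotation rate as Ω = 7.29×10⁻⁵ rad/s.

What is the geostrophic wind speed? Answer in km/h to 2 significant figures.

Coriolis parameter at 33°S:
f = 2Ω sin φ = 2 × 7.29×10⁻⁵ × sin 33° = 7.94×10⁻⁵ s⁻¹
Pressure gradient: |∂P/∂n| = 1100 Pa / 675000 m = 1.63×10⁻³ Pa/m
Geostrophic balance (pressure-gradient force = Coriolis force):
V_g = (1/(fρ)) |∂P/∂n| = 1.63×10⁻³ / (7.94×10⁻⁵ × 1.13) = 18.2 m/s
Converting: 18.2 m/s × 3.6 = 65 km/h

65 km/h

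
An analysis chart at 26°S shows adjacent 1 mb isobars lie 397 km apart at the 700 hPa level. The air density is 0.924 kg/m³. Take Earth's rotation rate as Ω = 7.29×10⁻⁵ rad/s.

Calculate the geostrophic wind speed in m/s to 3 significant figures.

Coriolis parameter at 26°S:
f = 2Ω sin φ = 2 × 7.29×10⁻⁵ × sin 26° = 6.39×10⁻⁵ s⁻¹
Pressure gradient: |∂P/∂n| = 100 Pa / 397000 m = 2.52×10⁻⁴ Pa/m
Geostrophic balance (pressure-gradient force = Coriolis force):
V_g = (1/(fρ)) |∂P/∂n| = 2.52×10⁻⁴ / (6.39×10⁻⁵ × 0.924) = 4.27 m/s

4.27 m/s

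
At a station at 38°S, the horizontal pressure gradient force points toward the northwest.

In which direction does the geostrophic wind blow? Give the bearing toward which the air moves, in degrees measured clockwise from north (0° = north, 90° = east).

225°

The pressure-gradient force points toward the northwest (bearing 315°).
Geostrophic balance: in the Southern Hemisphere the Coriolis force deflects motion to the left, so the geostrophic wind blows 90° to the left of the pressure-gradient force (low pressure on the right).
Rotating 315° by 90° counterclockwise gives 225° — the wind blows toward the southwest.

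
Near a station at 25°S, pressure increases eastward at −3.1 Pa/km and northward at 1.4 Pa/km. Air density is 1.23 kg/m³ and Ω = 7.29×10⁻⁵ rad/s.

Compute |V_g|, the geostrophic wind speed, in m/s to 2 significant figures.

45 m/s

Coriolis parameter at 25°S:
f = 2Ω sin φ = 2 × 7.29×10⁻⁵ × sin 25° = 6.16×10⁻⁵ s⁻¹
In the Southern Hemisphere f is negative: f = −6.16×10⁻⁵ s⁻¹.
Component geostrophic relations (x east, y north):
u_g = −(1/(fρ)) ∂P/∂y,  v_g = (1/(fρ)) ∂P/∂x
u_g = −(1.4×10⁻³)/(−6.16×10⁻⁵ × 1.23) = 18.5 m/s;  v_g = (−3.1×10⁻³)/(−6.16×10⁻⁵ × 1.23) = 40.9 m/s
|V_g| = √(u_g² + v_g²) = 44.9 m/s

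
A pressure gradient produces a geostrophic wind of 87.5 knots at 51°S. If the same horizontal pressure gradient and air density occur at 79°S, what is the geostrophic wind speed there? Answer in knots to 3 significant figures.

69.3 knots

With the same pressure gradient and density, V_g ∝ 1/f ∝ 1/sin φ.
V₂ = V₁ · sin φ₁ / sin φ₂ = 87.5 × sin 51° / sin 79°
V₂ = 87.5 × 0.7771/0.9816 = 69.3 knots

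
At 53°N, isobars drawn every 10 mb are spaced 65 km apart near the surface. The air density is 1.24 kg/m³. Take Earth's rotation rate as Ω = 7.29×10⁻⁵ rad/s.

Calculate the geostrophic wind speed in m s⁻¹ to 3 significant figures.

107 m s⁻¹

Coriolis parameter at 53°N:
f = 2Ω sin φ = 2 × 7.29×10⁻⁵ × sin 53° = 1.16×10⁻⁴ s⁻¹
Pressure gradient: |∂P/∂n| = 1000 Pa / 65000 m = 1.54×10⁻² Pa/m
Geostrophic balance (pressure-gradient force = Coriolis force):
V_g = (1/(fρ)) |∂P/∂n| = 1.54×10⁻² / (1.16×10⁻⁴ × 1.24) = 107 m/s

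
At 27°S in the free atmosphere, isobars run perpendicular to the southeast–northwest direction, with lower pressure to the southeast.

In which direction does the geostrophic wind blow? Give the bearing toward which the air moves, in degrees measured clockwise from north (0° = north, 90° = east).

045°

The pressure-gradient force points toward the southeast (bearing 135°).
Geostrophic balance: in the Southern Hemisphere the Coriolis force deflects motion to the left, so the geostrophic wind blows 90° to the left of the pressure-gradient force (low pressure on the right).
Rotating 135° by 90° counterclockwise gives 045° — the wind blows toward the northeast.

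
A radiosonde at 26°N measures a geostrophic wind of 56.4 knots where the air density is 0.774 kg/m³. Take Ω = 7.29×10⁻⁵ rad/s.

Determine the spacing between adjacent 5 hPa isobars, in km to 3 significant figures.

Coriolis parameter at 26°N:
f = 2Ω sin φ = 2 × 7.29×10⁻⁵ × sin 26° = 6.39×10⁻⁵ s⁻¹
Wind speed in SI: 56.4 knots = 29.0 m/s
Geostrophic balance rearranged: |∂P/∂n| = f ρ V_g
|∂P/∂n| = 6.39×10⁻⁵ × 0.774 × 29.0 = 1.44×10⁻³ Pa/m
Isobar spacing: Δn = ΔP/|∂P/∂n| = 500 Pa / 1.44×10⁻³ Pa/m = 348347 m ≈ 348 km

348 km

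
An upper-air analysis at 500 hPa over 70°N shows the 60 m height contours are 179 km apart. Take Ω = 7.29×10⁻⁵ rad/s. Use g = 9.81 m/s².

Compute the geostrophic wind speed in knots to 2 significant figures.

Coriolis parameter at 70°N:
f = 2Ω sin φ = 2 × 7.29×10⁻⁵ × sin 70° = 1.37×10⁻⁴ s⁻¹
Height gradient: |∂Z/∂n| = 60 m / 179000 m = 3.35×10⁻⁴
On a pressure surface, geostrophic balance gives V_g = (g/f)|∂Z/∂n|:
V_g = 9.81 × 3.35×10⁻⁴ / 1.37×10⁻⁴ = 24.0 m/s
Converting: 24.0 m/s × 1.944 = 47 knots

47 knots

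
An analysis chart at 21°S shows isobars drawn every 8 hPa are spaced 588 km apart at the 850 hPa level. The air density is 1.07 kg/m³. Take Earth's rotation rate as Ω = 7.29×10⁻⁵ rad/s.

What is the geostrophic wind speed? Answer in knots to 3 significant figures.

Coriolis parameter at 21°S:
f = 2Ω sin φ = 2 × 7.29×10⁻⁵ × sin 21° = 5.23×10⁻⁵ s⁻¹
Pressure gradient: |∂P/∂n| = 800 Pa / 588000 m = 1.36×10⁻³ Pa/m
Geostrophic balance (pressure-gradient force = Coriolis force):
V_g = (1/(fρ)) |∂P/∂n| = 1.36×10⁻³ / (5.23×10⁻⁵ × 1.07) = 24.3 m/s
Converting: 24.3 m/s × 1.944 = 47.3 knots

47.3 knots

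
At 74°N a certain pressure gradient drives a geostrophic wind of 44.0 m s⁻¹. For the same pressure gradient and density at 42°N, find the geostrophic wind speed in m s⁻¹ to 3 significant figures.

63.2 m s⁻¹

With the same pressure gradient and density, V_g ∝ 1/f ∝ 1/sin φ.
V₂ = V₁ · sin φ₁ / sin φ₂ = 44.0 × sin 74° / sin 42°
V₂ = 44.0 × 0.9613/0.6691 = 63.2 m s⁻¹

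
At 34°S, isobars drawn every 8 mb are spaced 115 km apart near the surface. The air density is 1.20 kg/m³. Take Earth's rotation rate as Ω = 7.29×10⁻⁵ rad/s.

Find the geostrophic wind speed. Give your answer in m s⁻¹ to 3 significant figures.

71.1 m s⁻¹

Coriolis parameter at 34°S:
f = 2Ω sin φ = 2 × 7.29×10⁻⁵ × sin 34° = 8.15×10⁻⁵ s⁻¹
Pressure gradient: |∂P/∂n| = 800 Pa / 115000 m = 6.96×10⁻³ Pa/m
Geostrophic balance (pressure-gradient force = Coriolis force):
V_g = (1/(fρ)) |∂P/∂n| = 6.96×10⁻³ / (8.15×10⁻⁵ × 1.20) = 71.1 m/s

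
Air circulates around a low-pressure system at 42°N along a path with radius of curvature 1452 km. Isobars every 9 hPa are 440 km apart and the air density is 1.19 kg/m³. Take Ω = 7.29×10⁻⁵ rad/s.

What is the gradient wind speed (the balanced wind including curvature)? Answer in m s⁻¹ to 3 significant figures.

Coriolis parameter at 42°N:
f = 2Ω sin φ = 2 × 7.29×10⁻⁵ × sin 42° = 9.76×10⁻⁵ s⁻¹
Pressure gradient: |∂P/∂n| = 900 Pa / 440000 m = 2.05×10⁻³ Pa/m
Geostrophic speed: V_g = |∂P/∂n|/(fρ) = 2.05×10⁻³/(9.76×10⁻⁵ × 1.19) = 17.6 m/s
Around a low, centrifugal force acts outward with Coriolis, so pressure-gradient force balances both:
(1/ρ)|∂P/∂n| = fV + V²/R  →  V² + fR·V − fR·V_g = 0
With fR = 9.76×10⁻⁵ × 1452×10³ m = 142 m/s:
V = [−fR + √((fR)² + 4 fR V_g)]/2 = [−142 + √(142² + 4×142×17.6)]/2 = 15.8 m/s
Subgeostrophic (V < V_g = 17.6 m/s), as expected around a low.

15.8 m s⁻¹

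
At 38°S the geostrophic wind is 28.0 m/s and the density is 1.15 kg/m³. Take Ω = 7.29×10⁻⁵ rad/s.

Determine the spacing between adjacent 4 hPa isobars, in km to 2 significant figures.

140 km

Coriolis parameter at 38°S:
f = 2Ω sin φ = 2 × 7.29×10⁻⁵ × sin 38° = 8.98×10⁻⁵ s⁻¹
Geostrophic balance rearranged: |∂P/∂n| = f ρ V_g
|∂P/∂n| = 8.98×10⁻⁵ × 1.15 × 28.0 = 2.89×10⁻³ Pa/m
Isobar spacing: Δn = ΔP/|∂P/∂n| = 400 Pa / 2.89×10⁻³ Pa/m = 138390 m ≈ 140 km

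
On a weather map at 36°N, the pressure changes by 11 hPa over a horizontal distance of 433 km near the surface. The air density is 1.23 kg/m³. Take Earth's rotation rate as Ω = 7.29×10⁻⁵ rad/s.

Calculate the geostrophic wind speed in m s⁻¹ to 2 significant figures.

Coriolis parameter at 36°N:
f = 2Ω sin φ = 2 × 7.29×10⁻⁵ × sin 36° = 8.57×10⁻⁵ s⁻¹
Pressure gradient: |∂P/∂n| = 1100 Pa / 433000 m = 2.54×10⁻³ Pa/m
Geostrophic balance (pressure-gradient force = Coriolis force):
V_g = (1/(fρ)) |∂P/∂n| = 2.54×10⁻³ / (8.57×10⁻⁵ × 1.23) = 24.1 m/s

24 m s⁻¹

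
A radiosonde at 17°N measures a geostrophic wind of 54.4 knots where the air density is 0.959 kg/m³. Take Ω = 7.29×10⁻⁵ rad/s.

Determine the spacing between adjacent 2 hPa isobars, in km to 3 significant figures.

Coriolis parameter at 17°N:
f = 2Ω sin φ = 2 × 7.29×10⁻⁵ × sin 17° = 4.26×10⁻⁵ s⁻¹
Wind speed in SI: 54.4 knots = 28.0 m/s
Geostrophic balance rearranged: |∂P/∂n| = f ρ V_g
|∂P/∂n| = 4.26×10⁻⁵ × 0.959 × 28.0 = 1.14×10⁻³ Pa/m
Isobar spacing: Δn = ΔP/|∂P/∂n| = 200 Pa / 1.14×10⁻³ Pa/m = 174816 m ≈ 175 km

175 km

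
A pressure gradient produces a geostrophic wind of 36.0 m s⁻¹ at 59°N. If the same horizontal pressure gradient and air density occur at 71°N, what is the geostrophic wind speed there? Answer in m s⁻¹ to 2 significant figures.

33 m s⁻¹

With the same pressure gradient and density, V_g ∝ 1/f ∝ 1/sin φ.
V₂ = V₁ · sin φ₁ / sin φ₂ = 36.0 × sin 59° / sin 71°
V₂ = 36.0 × 0.8572/0.9455 = 33 m s⁻¹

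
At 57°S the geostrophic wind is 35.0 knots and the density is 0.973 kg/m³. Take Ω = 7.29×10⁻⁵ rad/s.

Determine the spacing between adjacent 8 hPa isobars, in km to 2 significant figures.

370 km

Coriolis parameter at 57°S:
f = 2Ω sin φ = 2 × 7.29×10⁻⁵ × sin 57° = 1.22×10⁻⁴ s⁻¹
Wind speed in SI: 35.0 knots = 18.0 m/s
Geostrophic balance rearranged: |∂P/∂n| = f ρ V_g
|∂P/∂n| = 1.22×10⁻⁴ × 0.973 × 18.0 = 2.14×10⁻³ Pa/m
Isobar spacing: Δn = ΔP/|∂P/∂n| = 800 Pa / 2.14×10⁻³ Pa/m = 373441 m ≈ 370 km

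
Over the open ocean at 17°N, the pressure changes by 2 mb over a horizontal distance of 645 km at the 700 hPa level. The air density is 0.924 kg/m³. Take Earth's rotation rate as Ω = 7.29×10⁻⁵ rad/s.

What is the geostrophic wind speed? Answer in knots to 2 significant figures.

Coriolis parameter at 17°N:
f = 2Ω sin φ = 2 × 7.29×10⁻⁵ × sin 17° = 4.26×10⁻⁵ s⁻¹
Pressure gradient: |∂P/∂n| = 200 Pa / 645000 m = 3.10×10⁻⁴ Pa/m
Geostrophic balance (pressure-gradient force = Coriolis force):
V_g = (1/(fρ)) |∂P/∂n| = 3.10×10⁻⁴ / (4.26×10⁻⁵ × 0.924) = 7.87 m/s
Converting: 7.87 m/s × 1.944 = 15 knots

15 knots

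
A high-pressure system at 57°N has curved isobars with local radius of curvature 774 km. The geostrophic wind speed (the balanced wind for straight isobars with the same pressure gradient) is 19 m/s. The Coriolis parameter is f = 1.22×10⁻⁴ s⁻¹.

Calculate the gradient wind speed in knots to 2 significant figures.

Around a high, pressure-gradient force acts outward with centrifugal, so Coriolis balances both:
fV = (1/ρ)|∂P/∂n| + V²/R  →  V² − fR·V + fR·V_g = 0
With fR = 1.22×10⁻⁴ × 774×10³ m = 94.4 m/s:
V = [fR − √((fR)² − 4 fR V_g)]/2 = [94.4 − √(94.4² − 4×94.4×19)]/2 = 26.4 m/s
Supergeostrophic (V > V_g = 19 m/s), as expected around a high.
Converting: 26.4 m/s × 1.944 = 51 knots

51 knots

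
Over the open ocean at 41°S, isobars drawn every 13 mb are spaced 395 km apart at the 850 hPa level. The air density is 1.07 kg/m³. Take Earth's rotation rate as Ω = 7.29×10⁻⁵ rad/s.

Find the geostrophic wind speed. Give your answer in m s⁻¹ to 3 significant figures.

32.2 m s⁻¹

Coriolis parameter at 41°S:
f = 2Ω sin φ = 2 × 7.29×10⁻⁵ × sin 41° = 9.57×10⁻⁵ s⁻¹
Pressure gradient: |∂P/∂n| = 1300 Pa / 395000 m = 3.29×10⁻³ Pa/m
Geostrophic balance (pressure-gradient force = Coriolis force):
V_g = (1/(fρ)) |∂P/∂n| = 3.29×10⁻³ / (9.57×10⁻⁵ × 1.07) = 32.2 m/s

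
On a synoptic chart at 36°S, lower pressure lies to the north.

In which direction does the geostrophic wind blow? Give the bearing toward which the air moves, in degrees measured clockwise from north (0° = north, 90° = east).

270°

The pressure-gradient force points toward the north (bearing 000°).
Geostrophic balance: in the Southern Hemisphere the Coriolis force deflects motion to the left, so the geostrophic wind blows 90° to the left of the pressure-gradient force (low pressure on the right).
Rotating 000° by 90° counterclockwise gives 270° — the wind blows toward the west.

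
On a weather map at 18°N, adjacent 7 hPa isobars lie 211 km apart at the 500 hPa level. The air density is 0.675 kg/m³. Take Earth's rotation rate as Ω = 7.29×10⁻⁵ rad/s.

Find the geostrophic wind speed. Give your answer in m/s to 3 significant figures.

109 m/s

Coriolis parameter at 18°N:
f = 2Ω sin φ = 2 × 7.29×10⁻⁵ × sin 18° = 4.51×10⁻⁵ s⁻¹
Pressure gradient: |∂P/∂n| = 700 Pa / 211000 m = 3.32×10⁻³ Pa/m
Geostrophic balance (pressure-gradient force = Coriolis force):
V_g = (1/(fρ)) |∂P/∂n| = 3.32×10⁻³ / (4.51×10⁻⁵ × 0.675) = 109 m/s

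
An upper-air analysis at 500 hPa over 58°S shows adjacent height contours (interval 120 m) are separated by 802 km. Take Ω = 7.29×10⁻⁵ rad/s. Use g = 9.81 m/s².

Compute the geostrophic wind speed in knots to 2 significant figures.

Coriolis parameter at 58°S:
f = 2Ω sin φ = 2 × 7.29×10⁻⁵ × sin 58° = 1.24×10⁻⁴ s⁻¹
Height gradient: |∂Z/∂n| = 120 m / 802000 m = 1.50×10⁻⁴
On a pressure surface, geostrophic balance gives V_g = (g/f)|∂Z/∂n|:
V_g = 9.81 × 1.50×10⁻⁴ / 1.24×10⁻⁴ = 11.9 m/s
Converting: 11.9 m/s × 1.944 = 23 knots

23 knots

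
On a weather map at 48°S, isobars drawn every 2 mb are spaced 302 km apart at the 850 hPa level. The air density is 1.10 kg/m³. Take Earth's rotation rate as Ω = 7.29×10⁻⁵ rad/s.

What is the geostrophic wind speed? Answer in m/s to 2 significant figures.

5.6 m/s

Coriolis parameter at 48°S:
f = 2Ω sin φ = 2 × 7.29×10⁻⁵ × sin 48° = 1.08×10⁻⁴ s⁻¹
Pressure gradient: |∂P/∂n| = 200 Pa / 302000 m = 6.62×10⁻⁴ Pa/m
Geostrophic balance (pressure-gradient force = Coriolis force):
V_g = (1/(fρ)) |∂P/∂n| = 6.62×10⁻⁴ / (1.08×10⁻⁴ × 1.10) = 5.56 m/s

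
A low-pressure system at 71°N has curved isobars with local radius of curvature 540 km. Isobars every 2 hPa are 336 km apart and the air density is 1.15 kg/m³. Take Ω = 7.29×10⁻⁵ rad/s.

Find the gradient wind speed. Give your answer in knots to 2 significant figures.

Coriolis parameter at 71°N:
f = 2Ω sin φ = 2 × 7.29×10⁻⁵ × sin 71° = 1.38×10⁻⁴ s⁻¹
Pressure gradient: |∂P/∂n| = 200 Pa / 336000 m = 5.95×10⁻⁴ Pa/m
Geostrophic speed: V_g = |∂P/∂n|/(fρ) = 5.95×10⁻⁴/(1.38×10⁻⁴ × 1.15) = 3.75 m/s
Around a low, centrifugal force acts outward with Coriolis, so pressure-gradient force balances both:
(1/ρ)|∂P/∂n| = fV + V²/R  →  V² + fR·V − fR·V_g = 0
With fR = 1.38×10⁻⁴ × 540×10³ m = 74.4 m/s:
V = [−fR + √((fR)² + 4 fR V_g)]/2 = [−74.4 + √(74.4² + 4×74.4×3.75)]/2 = 3.58 m/s
Subgeostrophic (V < V_g = 3.75 m/s), as expected around a low.
Converting: 3.58 m/s × 1.944 = 7.0 knots

7.0 knots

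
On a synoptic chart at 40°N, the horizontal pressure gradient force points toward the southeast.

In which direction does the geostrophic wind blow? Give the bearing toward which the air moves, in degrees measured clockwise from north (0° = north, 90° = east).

The pressure-gradient force points toward the southeast (bearing 135°).
Geostrophic balance: in the Northern Hemisphere the Coriolis force deflects motion to the right, so the geostrophic wind blows 90° to the right of the pressure-gradient force (low pressure on the left).
Rotating 135° by 90° clockwise gives 225° — the wind blows toward the southwest.

225°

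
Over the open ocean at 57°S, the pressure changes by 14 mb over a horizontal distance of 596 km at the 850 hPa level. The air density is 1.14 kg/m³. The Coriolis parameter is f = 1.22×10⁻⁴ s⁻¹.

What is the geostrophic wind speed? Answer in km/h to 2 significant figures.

61 km/h

Pressure gradient: |∂P/∂n| = 1400 Pa / 596000 m = 2.35×10⁻³ Pa/m
Geostrophic balance (pressure-gradient force = Coriolis force):
V_g = (1/(fρ)) |∂P/∂n| = 2.35×10⁻³ / (1.22×10⁻⁴ × 1.14) = 16.9 m/s
Converting: 16.9 m/s × 3.6 = 61 km/h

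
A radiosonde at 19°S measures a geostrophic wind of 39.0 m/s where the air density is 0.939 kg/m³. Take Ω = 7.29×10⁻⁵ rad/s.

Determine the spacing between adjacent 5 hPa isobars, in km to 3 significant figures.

288 km

Coriolis parameter at 19°S:
f = 2Ω sin φ = 2 × 7.29×10⁻⁵ × sin 19° = 4.75×10⁻⁵ s⁻¹
Geostrophic balance rearranged: |∂P/∂n| = f ρ V_g
|∂P/∂n| = 4.75×10⁻⁵ × 0.939 × 39.0 = 1.74×10⁻³ Pa/m
Isobar spacing: Δn = ΔP/|∂P/∂n| = 500 Pa / 1.74×10⁻³ Pa/m = 287634 m ≈ 288 km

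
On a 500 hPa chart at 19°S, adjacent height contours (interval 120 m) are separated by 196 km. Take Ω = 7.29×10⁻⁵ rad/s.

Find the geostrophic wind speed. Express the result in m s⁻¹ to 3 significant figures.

Coriolis parameter at 19°S:
f = 2Ω sin φ = 2 × 7.29×10⁻⁵ × sin 19° = 4.75×10⁻⁵ s⁻¹
Height gradient: |∂Z/∂n| = 120 m / 196000 m = 6.12×10⁻⁴
On a pressure surface, geostrophic balance gives V_g = (g/f)|∂Z/∂n|:
V_g = 9.81 × 6.12×10⁻⁴ / 4.75×10⁻⁵ = 127 m/s

127 m s⁻¹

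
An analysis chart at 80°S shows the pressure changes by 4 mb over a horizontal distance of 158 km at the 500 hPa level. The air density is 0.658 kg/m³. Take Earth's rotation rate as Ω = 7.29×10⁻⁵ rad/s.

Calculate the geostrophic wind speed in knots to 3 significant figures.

52.1 knots

Coriolis parameter at 80°S:
f = 2Ω sin φ = 2 × 7.29×10⁻⁵ × sin 80° = 1.44×10⁻⁴ s⁻¹
Pressure gradient: |∂P/∂n| = 400 Pa / 158000 m = 2.53×10⁻³ Pa/m
Geostrophic balance (pressure-gradient force = Coriolis force):
V_g = (1/(fρ)) |∂P/∂n| = 2.53×10⁻³ / (1.44×10⁻⁴ × 0.658) = 26.8 m/s
Converting: 26.8 m/s × 1.944 = 52.1 knots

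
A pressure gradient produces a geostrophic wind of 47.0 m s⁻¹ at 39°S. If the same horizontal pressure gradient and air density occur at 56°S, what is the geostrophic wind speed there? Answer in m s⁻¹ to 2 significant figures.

36 m s⁻¹

With the same pressure gradient and density, V_g ∝ 1/f ∝ 1/sin φ.
V₂ = V₁ · sin φ₁ / sin φ₂ = 47.0 × sin 39° / sin 56°
V₂ = 47.0 × 0.6293/0.8290 = 36 m s⁻¹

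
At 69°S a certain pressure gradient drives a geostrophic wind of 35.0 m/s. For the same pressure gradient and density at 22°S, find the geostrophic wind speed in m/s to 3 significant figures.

87.2 m/s

With the same pressure gradient and density, V_g ∝ 1/f ∝ 1/sin φ.
V₂ = V₁ · sin φ₁ / sin φ₂ = 35.0 × sin 69° / sin 22°
V₂ = 35.0 × 0.9336/0.3746 = 87.2 m/s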